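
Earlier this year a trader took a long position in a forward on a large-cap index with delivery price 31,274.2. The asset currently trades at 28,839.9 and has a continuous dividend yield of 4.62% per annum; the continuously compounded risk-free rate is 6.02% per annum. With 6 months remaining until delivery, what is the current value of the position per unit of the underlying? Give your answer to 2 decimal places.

-2165.54

Current fair forward for the remaining 6 months: F = S·e^((r − q)·T), (r − q) = 0.0602 − 0.0462 = 0.0140
F = 28839.9 · e^(0.0140 × 6/12) = 28839.9 × 1.00702456 = 29042.4876
Value of long forward = (F − K)·e^(−rT) = (29042.4876 − 31274.2) · e^(−0.0602·6/12)
= -2231.7124 × 0.97034849 = -2165.54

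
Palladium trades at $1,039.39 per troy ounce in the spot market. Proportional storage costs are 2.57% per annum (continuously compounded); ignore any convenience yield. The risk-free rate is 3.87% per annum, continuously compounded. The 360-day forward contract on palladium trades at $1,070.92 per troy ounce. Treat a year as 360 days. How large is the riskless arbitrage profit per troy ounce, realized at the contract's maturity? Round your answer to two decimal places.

Fair forward: F* = S·e^(carry·T), with carry = (r + u) = 0.0387 + 0.0257 = 0.0644
F* = 1039.39 · e^(0.0644 × 360/360) = 1039.39 · e^0.06440000 = 1039.39 × 1.06651892 = $1108.5291
Market $1070.92 < fair $1108.5291: forward underpriced → reverse cash-and-carry (short spot, go long the forward).
At maturity, profit = |F_mkt − F*| = |1070.92 − 1108.5291| = $37.61 per troy ounce

$37.61 per troy ounce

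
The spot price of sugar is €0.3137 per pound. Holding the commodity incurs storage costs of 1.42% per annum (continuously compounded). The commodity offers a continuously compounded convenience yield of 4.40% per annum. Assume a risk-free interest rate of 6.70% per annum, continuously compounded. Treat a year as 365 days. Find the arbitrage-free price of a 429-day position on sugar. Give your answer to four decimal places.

€0.3277 per pound

Net carry = r + u − y = 0.0670 + 0.0142 − 0.0440 = 0.0372
F = S·e^((r+u−y)T) = 0.3137 · e^(0.0372 × 429/365) = 0.3137 · e^0.043723
= 0.3137 × 1.044693 = €0.3277 per pound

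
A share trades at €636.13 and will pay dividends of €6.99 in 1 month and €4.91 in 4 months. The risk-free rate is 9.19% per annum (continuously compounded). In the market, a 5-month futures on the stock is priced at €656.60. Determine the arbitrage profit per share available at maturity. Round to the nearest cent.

PV(dividends) I = 6.99·e^(−0.0919·1/12) + 4.91·e^(−0.0919·4/12) = 11.6985
Fair futures F* = (S − I)·e^(rT) = (636.13 − 11.6985)·e^0.038292 = 624.4315 × 1.039035 = 648.8062
Market €656.60 > fair 648.8062: forward overpriced → cash-and-carry (borrow at r, buy the stock and collect the dividends, short the forward).
Profit at T = |F_mkt − F*| = |656.60 − 648.8062| = €7.79 per share

€7.79 per share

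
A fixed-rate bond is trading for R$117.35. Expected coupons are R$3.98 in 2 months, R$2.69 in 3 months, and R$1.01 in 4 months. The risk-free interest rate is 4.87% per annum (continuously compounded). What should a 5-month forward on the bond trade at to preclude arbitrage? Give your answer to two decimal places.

PV(coupons) I = 3.98·e^(−0.0487·2/12) + 2.69·e^(−0.0487·3/12) + 1.01·e^(−0.0487·4/12)
I = 3.9478 + 2.6574 + 0.9937 = 7.5989
F = (S − I)·e^(rT) = (117.35 − 7.5989) · e^(0.0487·5/12)
= 109.7511 · e^0.020292 = 109.7511 × 1.020499 = R$112.00

R$112.00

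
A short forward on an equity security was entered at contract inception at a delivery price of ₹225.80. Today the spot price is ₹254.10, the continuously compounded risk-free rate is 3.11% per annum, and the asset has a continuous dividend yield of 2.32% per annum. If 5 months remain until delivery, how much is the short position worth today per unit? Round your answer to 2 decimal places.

Current fair forward for the remaining 5 months: F = S·e^((r − q)·T), (r − q) = 0.0311 − 0.0232 = 0.0079
F = 254.10 · e^(0.0079 × 5/12) = 254.10 × 1.003297 = 254.9378
Value of long forward = (F − K)·e^(−rT) = (254.9378 − 225.80) · e^(−0.0311·5/12)
= 29.1378 × 0.987125 = 28.76
Short position value = −(long value) = -₹28.76

-₹28.76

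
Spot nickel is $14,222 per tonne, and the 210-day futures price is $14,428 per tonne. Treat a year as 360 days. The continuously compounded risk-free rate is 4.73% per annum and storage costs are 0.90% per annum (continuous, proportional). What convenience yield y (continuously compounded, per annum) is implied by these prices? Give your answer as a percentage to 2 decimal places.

F = S·e^((r+u−y)T) ⇒ (r+u−y) = ln(F/S)/T
ln(14428/14222) = 0.014381; /T ⇒ 0.024653
y = r + u − ln(F/S)/T = 0.0473 + 0.0090 − 0.024653 = 0.031647
y = 3.16%

3.16%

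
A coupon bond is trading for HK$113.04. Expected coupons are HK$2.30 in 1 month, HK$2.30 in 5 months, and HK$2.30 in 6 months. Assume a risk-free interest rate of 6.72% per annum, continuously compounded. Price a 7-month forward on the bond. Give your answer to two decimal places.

PV(coupons) I = 2.30·e^(−0.0672·1/12) + 2.30·e^(−0.0672·5/12) + 2.30·e^(−0.0672·6/12)
I = 2.2872 + 2.2365 + 2.2240 = 6.7477
F = (S − I)·e^(rT) = (113.04 − 6.7477) · e^(0.0672·7/12)
= 106.2923 · e^0.039200 = 106.2923 × 1.039978 = HK$110.54

HK$110.54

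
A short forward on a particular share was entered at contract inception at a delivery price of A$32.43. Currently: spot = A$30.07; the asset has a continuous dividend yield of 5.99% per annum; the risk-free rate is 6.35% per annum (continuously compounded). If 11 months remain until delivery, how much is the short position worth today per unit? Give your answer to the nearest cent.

Current fair forward for the remaining 11 months: F = S·e^((r − q)·T), (r − q) = 0.0635 − 0.0599 = 0.0036
F = 30.07 · e^(0.0036 × 11/12) = 30.07 × 1.003305 = 30.1694
Value of long forward = (F − K)·e^(−rT) = (30.1694 − 32.43) · e^(−0.0635·11/12)
= -2.2606 × 0.943453 = -2.13
Short position value = −(long value) = A$2.13

A$2.13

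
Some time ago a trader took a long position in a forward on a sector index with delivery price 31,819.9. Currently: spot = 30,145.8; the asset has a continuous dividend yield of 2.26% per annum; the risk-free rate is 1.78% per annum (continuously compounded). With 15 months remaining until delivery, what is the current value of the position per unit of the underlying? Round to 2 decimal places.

-1813.63

Current fair forward for the remaining 15 months: F = S·e^((r − q)·T), (r − q) = 0.0178 − 0.0226 = -0.0048
F = 30145.8 · e^(-0.0048 × 15/12) = 30145.8 × 0.99401796 = 29965.4666
Value of long forward = (F − K)·e^(−rT) = (29965.4666 − 31819.9) · e^(−0.0178·15/12)
= -1854.4334 × 0.97799571 = -1813.63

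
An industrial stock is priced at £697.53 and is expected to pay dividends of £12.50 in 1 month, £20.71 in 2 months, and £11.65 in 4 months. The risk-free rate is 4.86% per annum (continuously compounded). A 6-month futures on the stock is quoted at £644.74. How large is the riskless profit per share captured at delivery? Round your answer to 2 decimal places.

£24.40 per share

PV(dividends) I = 12.50·e^(−0.0486·1/12) + 20.71·e^(−0.0486·2/12) + 11.65·e^(−0.0486·4/12) = 44.4552
Fair futures F* = (S − I)·e^(rT) = (697.53 − 44.4552)·e^0.024300 = 653.0748 × 1.024598 = 669.1391
Market £644.74 < fair 669.1391: forward underpriced → reverse cash-and-carry (short the stock, invest proceeds at r, pay the dividends, go long the forward).
Profit at T = |F_mkt − F*| = |644.74 − 669.1391| = £24.40 per share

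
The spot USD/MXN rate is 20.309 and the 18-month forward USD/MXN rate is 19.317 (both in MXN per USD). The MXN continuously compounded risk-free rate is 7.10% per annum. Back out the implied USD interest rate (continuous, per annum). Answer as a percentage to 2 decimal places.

10.44%

F = S·e^((r_MXN − r_USD)T) ⇒ r_USD = r_MXN − ln(F/S)/T
ln(19.317/20.309) = -0.050079; /(18/12) = -0.033386
r_USD = 0.0710 + 0.033386 = 0.104386
r_USD = 10.44%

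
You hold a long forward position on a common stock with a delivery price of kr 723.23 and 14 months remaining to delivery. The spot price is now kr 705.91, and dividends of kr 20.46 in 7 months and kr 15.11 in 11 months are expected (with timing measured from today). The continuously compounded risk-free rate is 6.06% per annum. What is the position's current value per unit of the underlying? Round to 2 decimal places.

PV(remaining dividends) I = 20.46·e^(−0.0606·7/12) + 15.11·e^(−0.0606·11/12) = 34.0429
Current forward F = (S − I)·e^(rT) = (705.91 − 34.0429)·e^(0.0606·14/12) = 671.8671 × 1.073259 = 721.0874
Value (long) = (F − K)·e^(−rT) = (721.0874 − 723.23) × 0.931741 = -1.9963
Value = -kr 2.00

-kr 2.00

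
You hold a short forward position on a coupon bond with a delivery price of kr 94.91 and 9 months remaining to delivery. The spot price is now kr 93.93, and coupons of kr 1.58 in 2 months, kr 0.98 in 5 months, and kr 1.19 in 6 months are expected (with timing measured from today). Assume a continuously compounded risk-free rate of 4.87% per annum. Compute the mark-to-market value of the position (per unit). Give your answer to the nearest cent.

PV(remaining coupons) I = 1.58·e^(−0.0487·2/12) + 0.98·e^(−0.0487·5/12) + 1.19·e^(−0.0487·6/12) = 3.6889
Current forward F = (S − I)·e^(rT) = (93.93 − 3.6889)·e^(0.0487·9/12) = 90.2411 × 1.037200 = 93.5981
Value (long) = (F − K)·e^(−rT) = (93.5981 − 94.91) × 0.964134 = -1.2648
Short position value = −(long value) = kr 1.26

kr 1.26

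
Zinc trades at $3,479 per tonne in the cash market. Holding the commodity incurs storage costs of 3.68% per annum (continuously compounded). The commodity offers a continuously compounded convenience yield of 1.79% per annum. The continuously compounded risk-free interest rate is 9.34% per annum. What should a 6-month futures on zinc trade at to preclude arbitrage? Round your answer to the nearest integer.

Net carry = r + u − y = 0.0934 + 0.0368 − 0.0179 = 0.1123
F = S·e^((r+u−y)T) = 3479 · e^(0.1123 × 6/12) = 3479 · e^0.056150
= 3479 × 1.057756 = $3,680 per tonne

$3,680 per tonne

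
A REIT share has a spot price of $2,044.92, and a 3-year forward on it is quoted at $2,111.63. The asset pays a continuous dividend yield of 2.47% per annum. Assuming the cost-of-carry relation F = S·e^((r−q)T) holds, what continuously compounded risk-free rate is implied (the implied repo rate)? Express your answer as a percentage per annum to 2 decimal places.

3.54%

From F = S·e^((r−q)T): (r − q) = ln(F/S)/T
ln(2111.63/2044.92) = ln(1.032622) = 0.032101
(r − q) = 0.032101 / (3) = 0.010700
r = ln(F/S)/T + q = 0.010700 + 0.0247 = 0.035400
r = 3.54%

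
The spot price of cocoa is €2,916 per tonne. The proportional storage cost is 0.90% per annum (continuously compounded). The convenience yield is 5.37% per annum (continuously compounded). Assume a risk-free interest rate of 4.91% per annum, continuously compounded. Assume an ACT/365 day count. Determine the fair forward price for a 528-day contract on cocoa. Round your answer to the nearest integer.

Net carry = r + u − y = 0.0491 + 0.0090 − 0.0537 = 0.0044
F = S·e^((r+u−y)T) = 2916 · e^(0.0044 × 528/365) = 2916 · e^0.006365
= 2916 × 1.006385 = €2,935 per tonne

€2,935 per tonne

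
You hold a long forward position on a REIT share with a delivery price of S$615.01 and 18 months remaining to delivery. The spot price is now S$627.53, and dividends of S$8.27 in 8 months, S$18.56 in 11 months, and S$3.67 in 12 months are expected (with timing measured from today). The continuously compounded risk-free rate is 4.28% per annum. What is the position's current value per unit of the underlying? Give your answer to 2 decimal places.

PV(remaining dividends) I = 8.27·e^(−0.0428·8/12) + 18.56·e^(−0.0428·11/12) + 3.67·e^(−0.0428·12/12) = 29.3995
Current forward F = (S − I)·e^(rT) = (627.53 − 29.3995)·e^(0.0428·18/12) = 598.1305 × 1.066306 = 637.7901
Value (long) = (F − K)·e^(−rT) = (637.7901 − 615.01) × 0.937817 = 21.3636
Value = S$21.36

S$21.36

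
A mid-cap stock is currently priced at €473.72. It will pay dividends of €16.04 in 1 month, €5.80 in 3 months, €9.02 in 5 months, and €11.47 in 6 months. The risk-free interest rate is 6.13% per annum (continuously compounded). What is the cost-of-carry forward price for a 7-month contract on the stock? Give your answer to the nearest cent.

PV(dividends) I = 16.04·e^(−0.0613·1/12) + 5.80·e^(−0.0613·3/12) + 9.02·e^(−0.0613·5/12) + 11.47·e^(−0.0613·6/12)
I = 15.9583 + 5.7118 + 8.7925 + 11.1238 = 41.5864
F = (S − I)·e^(rT) = (473.72 − 41.5864) · e^(0.0613·7/12)
= 432.1336 · e^0.035758 = 432.1336 × 1.036405 = €447.87

€447.87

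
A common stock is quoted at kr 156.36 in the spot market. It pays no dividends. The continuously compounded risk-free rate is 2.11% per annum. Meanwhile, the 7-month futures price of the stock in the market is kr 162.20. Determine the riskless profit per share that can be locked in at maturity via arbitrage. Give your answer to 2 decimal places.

Fair futures: F* = S·e^(carry·T), with carry = r = 0.0211
F* = 156.36 · e^(0.0211 × 7/12) = 156.36 · e^0.012308 = 156.36 × 1.012384 = kr 158.2964
Market kr 162.20 > fair kr 158.2964: forward overpriced → cash-and-carry (buy spot, short the forward).
At maturity, profit = |F_mkt − F*| = |162.20 − 158.2964| = kr 3.90 per share

kr 3.90 per share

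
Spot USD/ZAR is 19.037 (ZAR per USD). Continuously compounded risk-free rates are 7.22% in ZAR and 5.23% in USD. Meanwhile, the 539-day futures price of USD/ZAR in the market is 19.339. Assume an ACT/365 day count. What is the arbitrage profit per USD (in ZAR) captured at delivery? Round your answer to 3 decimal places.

Fair futures: F* = S·e^(carry·T), with carry = (r_ZAR − r_USD) = 0.0722 − 0.0523 = 0.0199
F* = 19.037 · e^(0.0199 × 539/365) = 19.037 · e^0.029387 = 19.037 × 1.029823 = 19.6047
Market 19.339 < fair 19.6047: forward underpriced → reverse cash-and-carry (short spot, go long the forward).
At maturity, profit = |F_mkt − F*| = |19.339 − 19.6047| = 0.266 per USD (in ZAR)

0.266 per USD (in ZAR)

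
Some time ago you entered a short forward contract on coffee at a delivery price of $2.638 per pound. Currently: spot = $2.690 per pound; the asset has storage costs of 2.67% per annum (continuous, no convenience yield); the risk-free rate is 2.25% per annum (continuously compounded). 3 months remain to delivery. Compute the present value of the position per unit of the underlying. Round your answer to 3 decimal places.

Current fair forward for the remaining 3 months: F = S·e^((r + u)·T), (r + u) = 0.0225 + 0.0267 = 0.0492
F = 2.690 · e^(0.0492 × 3/12) = 2.690 × 1.012376 = 2.7233
Value of long forward = (F − K)·e^(−rT) = (2.7233 − 2.638) · e^(−0.0225·3/12)
= 0.0853 × 0.994391 = 0.085
Short position value = −(long value) = -$0.085

-$0.085 per pound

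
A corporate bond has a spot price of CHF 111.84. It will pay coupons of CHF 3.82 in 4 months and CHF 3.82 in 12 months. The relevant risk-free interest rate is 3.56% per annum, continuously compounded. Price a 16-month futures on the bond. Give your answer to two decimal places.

CHF 109.45

PV(coupons) I = 3.82·e^(−0.0356·4/12) + 3.82·e^(−0.0356·12/12)
I = 3.7749 + 3.6864 = 7.4613
F = (S − I)·e^(rT) = (111.84 − 7.4613) · e^(0.0356·16/12)
= 104.3787 · e^0.047467 = 104.3787 × 1.048612 = CHF 109.45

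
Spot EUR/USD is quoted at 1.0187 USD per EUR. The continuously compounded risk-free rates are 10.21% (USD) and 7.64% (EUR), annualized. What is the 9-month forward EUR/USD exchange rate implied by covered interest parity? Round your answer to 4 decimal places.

F = S·e^((r_USD − r_EUR)T) = 1.0187 · e^((0.1021 − 0.0764) × 9/12)
= 1.0187 · e^0.019275 = 1.0187 × 1.019462
F = 1.0385 USD per EUR

1.0385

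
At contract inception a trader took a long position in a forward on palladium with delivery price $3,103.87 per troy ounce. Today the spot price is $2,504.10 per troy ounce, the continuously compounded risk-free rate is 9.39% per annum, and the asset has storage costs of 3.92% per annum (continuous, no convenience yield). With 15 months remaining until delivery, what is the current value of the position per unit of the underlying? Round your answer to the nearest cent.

-$130.26 per troy ounce

Current fair forward for the remaining 15 months: F = S·e^((r + u)·T), (r + u) = 0.0939 + 0.0392 = 0.1331
F = 2504.10 · e^(0.1331 × 15/12) = 2504.10 × 1.18101590 = 2957.3819
Value of long forward = (F − K)·e^(−rT) = (2957.3819 − 3103.87) · e^(−0.0939·15/12)
= -146.4881 × 0.88925166 = -130.26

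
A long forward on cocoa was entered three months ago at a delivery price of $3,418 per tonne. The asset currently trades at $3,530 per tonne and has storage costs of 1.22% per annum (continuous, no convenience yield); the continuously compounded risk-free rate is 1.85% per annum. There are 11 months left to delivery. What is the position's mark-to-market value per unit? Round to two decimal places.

Current fair forward for the remaining 11 months: F = S·e^((r + u)·T), (r + u) = 0.0185 + 0.0122 = 0.0307
F = 3530 · e^(0.0307 × 11/12) = 3530 × 1.02854138 = 3630.7511
Value of long forward = (F − K)·e^(−rT) = (3630.7511 − 3418) · e^(−0.0185·11/12)
= 212.7511 × 0.98318465 = 209.17

$209.17 per tonne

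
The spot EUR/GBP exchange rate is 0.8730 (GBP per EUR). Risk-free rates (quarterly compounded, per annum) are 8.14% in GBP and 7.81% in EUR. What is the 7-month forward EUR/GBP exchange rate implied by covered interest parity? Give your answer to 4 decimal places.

By covered interest parity, F = S · (1+r_GBP/4)^(4T) / (1+r_EUR/4)^(4T)
= 0.8730 × 1.048129 / 1.046153 = 0.8730 × 1.001889
F = 0.8746 GBP per EUR

0.8746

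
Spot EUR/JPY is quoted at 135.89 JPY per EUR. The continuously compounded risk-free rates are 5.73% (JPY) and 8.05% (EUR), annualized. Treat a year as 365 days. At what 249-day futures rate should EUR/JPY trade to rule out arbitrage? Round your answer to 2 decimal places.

F = S·e^((r_JPY − r_EUR)T) = 135.89 · e^((0.0573 − 0.0805) × 249/365)
= 135.89 · e^-0.015827 = 135.89 × 0.984298
F = 133.76 JPY per EUR

133.76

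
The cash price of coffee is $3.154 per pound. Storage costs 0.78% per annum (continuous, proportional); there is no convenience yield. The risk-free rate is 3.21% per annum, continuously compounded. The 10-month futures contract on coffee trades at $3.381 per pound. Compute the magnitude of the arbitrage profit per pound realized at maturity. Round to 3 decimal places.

Fair futures: F* = S·e^(carry·T), with carry = (r + u) = 0.0321 + 0.0078 = 0.0399
F* = 3.154 · e^(0.0399 × 10/12) = 3.154 · e^0.033250 = 3.154 × 1.033809 = $3.2606
Market $3.381 > fair $3.2606: forward overpriced → cash-and-carry (buy spot, short the forward).
At maturity, profit = |F_mkt − F*| = |3.381 − 3.2606| = $0.120 per pound

$0.120 per pound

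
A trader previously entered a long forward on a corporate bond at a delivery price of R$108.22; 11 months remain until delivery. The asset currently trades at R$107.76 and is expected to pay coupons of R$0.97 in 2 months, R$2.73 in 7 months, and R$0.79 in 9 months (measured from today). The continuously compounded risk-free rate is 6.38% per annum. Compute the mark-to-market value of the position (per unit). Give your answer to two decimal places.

PV(remaining coupons) I = 0.97·e^(−0.0638·2/12) + 2.73·e^(−0.0638·7/12) + 0.79·e^(−0.0638·9/12) = 4.3431
Current forward F = (S − I)·e^(rT) = (107.76 − 4.3431)·e^(0.0638·11/12) = 103.4169 × 1.060227 = 109.6454
Value (long) = (F − K)·e^(−rT) = (109.6454 − 108.22) × 0.943194 = 1.3444
Value = R$1.34

R$1.34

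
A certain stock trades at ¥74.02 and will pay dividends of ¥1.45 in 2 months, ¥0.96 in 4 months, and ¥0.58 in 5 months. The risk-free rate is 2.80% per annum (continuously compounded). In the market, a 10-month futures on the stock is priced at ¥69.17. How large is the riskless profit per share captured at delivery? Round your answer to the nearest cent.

¥3.56 per share

PV(dividends) I = 1.45·e^(−0.0280·2/12) + 0.96·e^(−0.0280·4/12) + 0.58·e^(−0.0280·5/12) = 2.9676
Fair futures F* = (S − I)·e^(rT) = (74.02 − 2.9676)·e^0.023333 = 71.0524 × 1.023607 = 72.7297
Market ¥69.17 < fair 72.7297: forward underpriced → reverse cash-and-carry (short the stock, invest proceeds at r, pay the dividends, go long the forward).
Profit at T = |F_mkt − F*| = |69.17 − 72.7297| = ¥3.56 per share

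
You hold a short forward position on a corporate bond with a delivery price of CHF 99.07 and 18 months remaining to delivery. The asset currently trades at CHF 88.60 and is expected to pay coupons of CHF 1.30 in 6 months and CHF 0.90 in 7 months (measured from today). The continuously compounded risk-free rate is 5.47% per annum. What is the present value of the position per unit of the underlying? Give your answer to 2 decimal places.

PV(remaining coupons) I = 1.30·e^(−0.0547·6/12) + 0.90·e^(−0.0547·7/12) = 2.1367
Current forward F = (S − I)·e^(rT) = (88.60 − 2.1367)·e^(0.0547·18/12) = 86.4633 × 1.085510 = 93.8568
Value (long) = (F − K)·e^(−rT) = (93.8568 − 99.07) × 0.921226 = -4.8025
Short position value = −(long value) = CHF 4.80

CHF 4.80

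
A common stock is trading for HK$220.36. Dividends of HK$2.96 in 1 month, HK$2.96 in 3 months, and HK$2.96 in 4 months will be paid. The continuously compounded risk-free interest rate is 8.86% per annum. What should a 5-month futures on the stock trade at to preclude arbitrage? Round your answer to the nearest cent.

PV(dividends) I = 2.96·e^(−0.0886·1/12) + 2.96·e^(−0.0886·3/12) + 2.96·e^(−0.0886·4/12)
I = 2.9382 + 2.8952 + 2.8739 = 8.7073
F = (S − I)·e^(rT) = (220.36 − 8.7073) · e^(0.0886·5/12)
= 211.6527 · e^0.036917 = 211.6527 × 1.037607 = HK$219.61

HK$219.61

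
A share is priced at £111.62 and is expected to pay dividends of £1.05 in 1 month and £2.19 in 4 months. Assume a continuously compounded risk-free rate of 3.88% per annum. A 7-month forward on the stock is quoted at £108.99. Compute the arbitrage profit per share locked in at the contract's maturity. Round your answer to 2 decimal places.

PV(dividends) I = 1.05·e^(−0.0388·1/12) + 2.19·e^(−0.0388·4/12) = 3.2085
Fair forward F* = (S − I)·e^(rT) = (111.62 − 3.2085)·e^0.022633 = 108.4115 × 1.022891 = 110.8931
Market £108.99 < fair 110.8931: forward underpriced → reverse cash-and-carry (short the stock, invest proceeds at r, pay the dividends, go long the forward).
Profit at T = |F_mkt − F*| = |108.99 − 110.8931| = £1.90 per share

£1.90 per share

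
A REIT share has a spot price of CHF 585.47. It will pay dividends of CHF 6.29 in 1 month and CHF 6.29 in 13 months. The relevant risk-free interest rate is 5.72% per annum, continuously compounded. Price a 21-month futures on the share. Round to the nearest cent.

CHF 633.66

PV(dividends) I = 6.29·e^(−0.0572·1/12) + 6.29·e^(−0.0572·13/12)
I = 6.2601 + 5.9121 = 12.1722
F = (S − I)·e^(rT) = (585.47 − 12.1722) · e^(0.0572·21/12)
= 573.2978 · e^0.100100 = 573.2978 × 1.105281 = CHF 633.66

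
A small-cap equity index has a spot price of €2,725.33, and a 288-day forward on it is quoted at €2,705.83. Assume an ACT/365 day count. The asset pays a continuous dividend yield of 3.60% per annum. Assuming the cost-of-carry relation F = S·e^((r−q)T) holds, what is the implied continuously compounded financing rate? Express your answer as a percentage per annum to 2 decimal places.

From F = S·e^((r−q)T): (r − q) = ln(F/S)/T
ln(2705.83/2725.33) = ln(0.992845) = -0.007181
(r − q) = -0.007181 / (288/365) = -0.009101
r = ln(F/S)/T + q = -0.009101 + 0.0360 = 0.026899
r = 2.69%

2.69%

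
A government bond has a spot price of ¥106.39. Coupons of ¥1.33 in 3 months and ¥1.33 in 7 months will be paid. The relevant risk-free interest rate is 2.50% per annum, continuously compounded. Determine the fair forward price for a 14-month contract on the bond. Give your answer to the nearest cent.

PV(coupons) I = 1.33·e^(−0.0250·3/12) + 1.33·e^(−0.0250·7/12)
I = 1.3217 + 1.3107 = 2.6324
F = (S − I)·e^(rT) = (106.39 − 2.6324) · e^(0.0250·14/12)
= 103.7576 · e^0.029167 = 103.7576 × 1.029597 = ¥106.83

¥106.83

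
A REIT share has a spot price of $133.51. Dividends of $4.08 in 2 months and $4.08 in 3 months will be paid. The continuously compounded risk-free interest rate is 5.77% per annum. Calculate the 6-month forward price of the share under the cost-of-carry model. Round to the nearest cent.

PV(dividends) I = 4.08·e^(−0.0577·2/12) + 4.08·e^(−0.0577·3/12)
I = 4.0410 + 4.0216 = 8.0626
F = (S − I)·e^(rT) = (133.51 − 8.0626) · e^(0.0577·6/12)
= 125.4474 · e^0.028850 = 125.4474 × 1.029270 = $129.12

$129.12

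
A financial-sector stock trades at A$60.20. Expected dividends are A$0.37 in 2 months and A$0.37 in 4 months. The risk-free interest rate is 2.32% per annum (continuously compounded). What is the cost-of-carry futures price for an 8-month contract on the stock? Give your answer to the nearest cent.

A$60.39

PV(dividends) I = 0.37·e^(−0.0232·2/12) + 0.37·e^(−0.0232·4/12)
I = 0.3686 + 0.3671 = 0.7357
F = (S − I)·e^(rT) = (60.20 − 0.7357) · e^(0.0232·8/12)
= 59.4643 · e^0.015467 = 59.4643 × 1.015587 = A$60.39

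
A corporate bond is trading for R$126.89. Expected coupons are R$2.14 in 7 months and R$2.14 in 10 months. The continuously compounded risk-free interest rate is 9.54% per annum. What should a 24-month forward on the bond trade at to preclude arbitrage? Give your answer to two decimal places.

R$148.72

PV(coupons) I = 2.14·e^(−0.0954·7/12) + 2.14·e^(−0.0954·10/12)
I = 2.0242 + 1.9765 = 4.0007
F = (S − I)·e^(rT) = (126.89 − 4.0007) · e^(0.0954·24/12)
= 122.8893 · e^0.190800 = 122.8893 × 1.210217 = R$148.72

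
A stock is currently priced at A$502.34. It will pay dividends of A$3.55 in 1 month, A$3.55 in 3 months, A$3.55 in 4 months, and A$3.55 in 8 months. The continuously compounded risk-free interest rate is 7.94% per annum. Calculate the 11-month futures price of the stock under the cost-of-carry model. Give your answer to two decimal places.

A$525.39

PV(dividends) I = 3.55·e^(−0.0794·1/12) + 3.55·e^(−0.0794·3/12) + 3.55·e^(−0.0794·4/12) + 3.55·e^(−0.0794·8/12)
I = 3.5266 + 3.4802 + 3.4573 + 3.3670 = 13.8311
F = (S − I)·e^(rT) = (502.34 − 13.8311) · e^(0.0794·11/12)
= 488.5089 · e^0.072783 = 488.5089 × 1.075497 = A$525.39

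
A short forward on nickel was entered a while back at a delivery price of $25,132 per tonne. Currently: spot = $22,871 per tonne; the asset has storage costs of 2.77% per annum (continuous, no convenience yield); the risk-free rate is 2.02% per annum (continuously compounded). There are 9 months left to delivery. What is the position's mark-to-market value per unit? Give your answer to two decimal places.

Current fair forward for the remaining 9 months: F = S·e^((r + u)·T), (r + u) = 0.0202 + 0.0277 = 0.0479
F = 22871 · e^(0.0479 × 9/12) = 22871 × 1.03657810 = 23707.5777
Value of long forward = (F − K)·e^(−rT) = (23707.5777 − 25132) · e^(−0.0202·9/12)
= -1424.4223 × 0.98496418 = -1403.00
Short position value = −(long value) = $1403.00

$1403.00 per tonne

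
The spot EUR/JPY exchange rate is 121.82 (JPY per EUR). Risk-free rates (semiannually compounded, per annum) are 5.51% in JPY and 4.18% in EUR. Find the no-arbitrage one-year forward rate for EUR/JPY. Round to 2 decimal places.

123.41

By covered interest parity, F = S · (1+r_JPY/2)^(2T) / (1+r_EUR/2)^(2T)
= 121.82 × 1.055859 / 1.042237 = 121.82 × 1.013070
F = 123.41 JPY per EUR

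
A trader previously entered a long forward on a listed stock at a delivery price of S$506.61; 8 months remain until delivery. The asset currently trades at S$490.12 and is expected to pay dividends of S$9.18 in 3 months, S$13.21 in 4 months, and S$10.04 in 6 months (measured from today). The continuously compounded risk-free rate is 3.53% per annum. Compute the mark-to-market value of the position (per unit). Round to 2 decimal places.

PV(remaining dividends) I = 9.18·e^(−0.0353·3/12) + 13.21·e^(−0.0353·4/12) + 10.04·e^(−0.0353·6/12) = 32.0192
Current forward F = (S − I)·e^(rT) = (490.12 − 32.0192)·e^(0.0353·8/12) = 458.1008 × 1.023812 = 469.0091
Value (long) = (F − K)·e^(−rT) = (469.0091 − 506.61) × 0.976741 = -36.7263
Value = -S$36.73

-S$36.73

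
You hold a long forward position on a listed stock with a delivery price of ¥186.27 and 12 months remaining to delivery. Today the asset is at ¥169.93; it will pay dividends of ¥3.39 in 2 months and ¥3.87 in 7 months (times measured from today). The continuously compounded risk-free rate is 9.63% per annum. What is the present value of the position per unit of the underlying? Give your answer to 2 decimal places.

-¥6.23

PV(remaining dividends) I = 3.39·e^(−0.0963·2/12) + 3.87·e^(−0.0963·7/12) = 6.9946
Current forward F = (S − I)·e^(rT) = (169.93 − 6.9946)·e^(0.0963·12/12) = 162.9354 × 1.101089 = 179.4064
Value (long) = (F − K)·e^(−rT) = (179.4064 − 186.27) × 0.908192 = -6.2335
Value = -¥6.23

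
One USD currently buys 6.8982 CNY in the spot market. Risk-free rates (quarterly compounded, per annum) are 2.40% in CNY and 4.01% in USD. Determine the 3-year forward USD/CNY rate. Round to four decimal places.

6.5755

By covered interest parity, F = S · (1+r_CNY/4)^(4T) / (1+r_USD/4)^(4T)
= 6.8982 × 1.074424 / 1.127160 = 6.8982 × 0.953213
F = 6.5755 CNY per USD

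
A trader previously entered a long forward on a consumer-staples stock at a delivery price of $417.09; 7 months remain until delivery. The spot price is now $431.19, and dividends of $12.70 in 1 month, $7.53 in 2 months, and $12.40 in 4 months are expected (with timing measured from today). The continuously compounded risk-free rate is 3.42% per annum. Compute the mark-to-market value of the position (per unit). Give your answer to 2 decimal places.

PV(remaining dividends) I = 12.70·e^(−0.0342·1/12) + 7.53·e^(−0.0342·2/12) + 12.40·e^(−0.0342·4/12) = 32.4105
Current forward F = (S − I)·e^(rT) = (431.19 − 32.4105)·e^(0.0342·7/12) = 398.7795 × 1.020150 = 406.8149
Value (long) = (F − K)·e^(−rT) = (406.8149 − 417.09) × 0.980248 = -10.0721
Value = -$10.07

-$10.07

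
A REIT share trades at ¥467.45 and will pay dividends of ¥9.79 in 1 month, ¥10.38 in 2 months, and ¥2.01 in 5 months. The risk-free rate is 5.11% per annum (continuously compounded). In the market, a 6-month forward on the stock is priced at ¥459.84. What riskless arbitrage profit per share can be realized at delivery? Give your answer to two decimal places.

PV(dividends) I = 9.79·e^(−0.0511·1/12) + 10.38·e^(−0.0511·2/12) + 2.01·e^(−0.0511·5/12) = 22.0080
Fair forward F* = (S − I)·e^(rT) = (467.45 − 22.0080)·e^0.025550 = 445.4420 × 1.025879 = 456.9696
Market ¥459.84 > fair 456.9696: forward overpriced → cash-and-carry (borrow at r, buy the stock and collect the dividends, short the forward).
Profit at T = |F_mkt − F*| = |459.84 − 456.9696| = ¥2.87 per share

¥2.87 per share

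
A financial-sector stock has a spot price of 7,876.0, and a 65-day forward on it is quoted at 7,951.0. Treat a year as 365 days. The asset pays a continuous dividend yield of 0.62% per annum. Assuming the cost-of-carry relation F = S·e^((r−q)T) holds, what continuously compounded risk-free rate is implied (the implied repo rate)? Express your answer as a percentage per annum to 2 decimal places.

5.94%

From F = S·e^((r−q)T): (r − q) = ln(F/S)/T
ln(7951.0/7876.0) = ln(1.009523) = 0.009478
(r − q) = 0.009478 / (65/365) = 0.053223
r = ln(F/S)/T + q = 0.053223 + 0.0062 = 0.059423
r = 5.94%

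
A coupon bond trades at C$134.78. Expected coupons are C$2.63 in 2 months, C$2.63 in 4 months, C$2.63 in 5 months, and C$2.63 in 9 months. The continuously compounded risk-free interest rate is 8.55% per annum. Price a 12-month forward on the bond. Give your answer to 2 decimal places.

PV(coupons) I = 2.63·e^(−0.0855·2/12) + 2.63·e^(−0.0855·4/12) + 2.63·e^(−0.0855·5/12) + 2.63·e^(−0.0855·9/12)
I = 2.5928 + 2.5561 + 2.5380 + 2.4666 = 10.1535
F = (S − I)·e^(rT) = (134.78 − 10.1535) · e^(0.0855·12/12)
= 124.6265 · e^0.085500 = 124.6265 × 1.089262 = C$135.75

C$135.75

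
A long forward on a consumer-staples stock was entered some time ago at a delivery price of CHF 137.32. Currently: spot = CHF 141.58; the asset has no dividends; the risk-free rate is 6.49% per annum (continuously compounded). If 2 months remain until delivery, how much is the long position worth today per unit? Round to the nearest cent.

Current fair forward for the remaining 2 months: F = S·e^(r·T), r = 0.0649
F = 141.58 · e^(0.0649 × 2/12) = 141.58 × 1.010875 = 143.1197
Value of long forward = (F − K)·e^(−rT) = (143.1197 − 137.32) · e^(−0.0649·2/12)
= 5.7997 × 0.989242 = 5.74

CHF 5.74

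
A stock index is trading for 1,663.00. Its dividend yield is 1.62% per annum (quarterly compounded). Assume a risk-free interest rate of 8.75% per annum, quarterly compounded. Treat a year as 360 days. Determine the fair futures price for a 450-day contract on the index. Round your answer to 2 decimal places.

1,815.95

F = S · (1+r/4)^(4T) / (1+q/4)^(4T)
= 1663.00 × 1.11426598 / 1.02041469 = 1663.00 × 1.09197368
F = 1,815.95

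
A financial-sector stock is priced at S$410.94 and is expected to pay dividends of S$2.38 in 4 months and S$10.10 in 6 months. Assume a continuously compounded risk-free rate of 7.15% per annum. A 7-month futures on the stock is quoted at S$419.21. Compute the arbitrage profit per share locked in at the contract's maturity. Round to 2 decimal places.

S$3.35 per share

PV(dividends) I = 2.38·e^(−0.0715·4/12) + 10.10·e^(−0.0715·6/12) = 12.0693
Fair futures F* = (S − I)·e^(rT) = (410.94 − 12.0693)·e^0.041708 = 398.8707 × 1.042590 = 415.8586
Market S$419.21 > fair 415.8586: forward overpriced → cash-and-carry (borrow at r, buy the stock and collect the dividends, short the forward).
Profit at T = |F_mkt − F*| = |419.21 − 415.8586| = S$3.35 per share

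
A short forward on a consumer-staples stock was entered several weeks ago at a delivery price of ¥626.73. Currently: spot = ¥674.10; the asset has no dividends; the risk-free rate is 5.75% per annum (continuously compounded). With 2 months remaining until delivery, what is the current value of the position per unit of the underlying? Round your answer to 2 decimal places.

Current fair forward for the remaining 2 months: F = S·e^(r·T), r = 0.0575
F = 674.10 · e^(0.0575 × 2/12) = 674.10 × 1.009629 = 680.5909
Value of long forward = (F − K)·e^(−rT) = (680.5909 − 626.73) · e^(−0.0575·2/12)
= 53.8609 × 0.990462 = 53.35
Short position value = −(long value) = -¥53.35

-¥53.35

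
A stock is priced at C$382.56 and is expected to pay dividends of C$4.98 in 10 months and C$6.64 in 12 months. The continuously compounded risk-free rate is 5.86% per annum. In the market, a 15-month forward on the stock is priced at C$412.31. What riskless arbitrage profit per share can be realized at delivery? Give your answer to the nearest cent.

C$12.52 per share

PV(dividends) I = 4.98·e^(−0.0586·10/12) + 6.64·e^(−0.0586·12/12) = 11.0047
Fair forward F* = (S − I)·e^(rT) = (382.56 − 11.0047)·e^0.073250 = 371.5553 × 1.076000 = 399.7935
Market C$412.31 > fair 399.7935: forward overpriced → cash-and-carry (borrow at r, buy the stock and collect the dividends, short the forward).
Profit at T = |F_mkt − F*| = |412.31 − 399.7935| = C$12.52 per share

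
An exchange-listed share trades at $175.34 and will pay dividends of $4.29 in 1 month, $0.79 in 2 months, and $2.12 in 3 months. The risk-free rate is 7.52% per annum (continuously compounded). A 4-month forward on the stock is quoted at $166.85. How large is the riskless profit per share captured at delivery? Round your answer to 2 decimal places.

PV(dividends) I = 4.29·e^(−0.0752·1/12) + 0.79·e^(−0.0752·2/12) + 2.12·e^(−0.0752·3/12) = 7.1239
Fair forward F* = (S − I)·e^(rT) = (175.34 − 7.1239)·e^0.025067 = 168.2161 × 1.025384 = 172.4861
Market $166.85 < fair 172.4861: forward underpriced → reverse cash-and-carry (short the stock, invest proceeds at r, pay the dividends, go long the forward).
Profit at T = |F_mkt − F*| = |166.85 − 172.4861| = $5.64 per share

$5.64 per share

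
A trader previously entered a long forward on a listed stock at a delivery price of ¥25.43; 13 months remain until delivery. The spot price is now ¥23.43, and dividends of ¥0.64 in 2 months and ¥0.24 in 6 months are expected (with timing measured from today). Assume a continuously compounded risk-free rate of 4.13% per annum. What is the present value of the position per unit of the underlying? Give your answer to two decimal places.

PV(remaining dividends) I = 0.64·e^(−0.0413·2/12) + 0.24·e^(−0.0413·6/12) = 0.8707
Current forward F = (S − I)·e^(rT) = (23.43 − 0.8707)·e^(0.0413·13/12) = 22.5593 × 1.045758 = 23.5916
Value (long) = (F − K)·e^(−rT) = (23.5916 − 25.43) × 0.956244 = -1.7580
Value = -¥1.76

-¥1.76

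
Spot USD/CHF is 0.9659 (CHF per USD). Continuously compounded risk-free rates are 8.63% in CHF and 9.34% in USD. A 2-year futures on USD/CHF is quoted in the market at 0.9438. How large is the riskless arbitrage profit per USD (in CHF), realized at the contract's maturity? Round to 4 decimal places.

Fair futures: F* = S·e^(carry·T), with carry = (r_CHF − r_USD) = 0.0863 − 0.0934 = -0.0071
F* = 0.9659 · e^(-0.0071 × 2) = 0.9659 · e^-0.014200 = 0.9659 × 0.985900 = 0.9523
Market 0.9438 < fair 0.9523: forward underpriced → reverse cash-and-carry (short spot, go long the forward).
At maturity, profit = |F_mkt − F*| = |0.9438 − 0.9523| = 0.0085 per USD (in CHF)

0.0085 per USD (in CHF)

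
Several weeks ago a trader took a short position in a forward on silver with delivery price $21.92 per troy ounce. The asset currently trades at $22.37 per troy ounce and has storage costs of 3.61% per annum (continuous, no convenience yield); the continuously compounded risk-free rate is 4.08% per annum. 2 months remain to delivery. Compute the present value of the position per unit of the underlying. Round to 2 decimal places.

Current fair forward for the remaining 2 months: F = S·e^((r + u)·T), (r + u) = 0.0408 + 0.0361 = 0.0769
F = 22.37 · e^(0.0769 × 2/12) = 22.37 × 1.012899 = 22.6586
Value of long forward = (F − K)·e^(−rT) = (22.6586 − 21.92) · e^(−0.0408·2/12)
= 0.7386 × 0.993223 = 0.73
Short position value = −(long value) = -$0.73

-$0.73 per troy ounce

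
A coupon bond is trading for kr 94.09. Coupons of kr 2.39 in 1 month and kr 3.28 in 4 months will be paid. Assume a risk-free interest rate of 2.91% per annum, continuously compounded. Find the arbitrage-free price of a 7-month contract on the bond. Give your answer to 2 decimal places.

kr 89.97

PV(coupons) I = 2.39·e^(−0.0291·1/12) + 3.28·e^(−0.0291·4/12)
I = 2.3842 + 3.2483 = 5.6325
F = (S − I)·e^(rT) = (94.09 − 5.6325) · e^(0.0291·7/12)
= 88.4575 · e^0.016975 = 88.4575 × 1.017120 = kr 89.97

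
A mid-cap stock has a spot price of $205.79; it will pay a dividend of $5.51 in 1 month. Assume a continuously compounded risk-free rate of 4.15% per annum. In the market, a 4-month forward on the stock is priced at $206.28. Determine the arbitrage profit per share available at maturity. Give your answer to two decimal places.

PV(dividends) I = 5.51·e^(−0.0415·1/12) = 5.4910
Fair forward F* = (S − I)·e^(rT) = (205.79 − 5.4910)·e^0.013833 = 200.2990 × 1.013929 = 203.0890
Market $206.28 > fair 203.0890: forward overpriced → cash-and-carry (borrow at r, buy the stock and collect the dividends, short the forward).
Profit at T = |F_mkt − F*| = |206.28 − 203.0890| = $3.19 per share

$3.19 per share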